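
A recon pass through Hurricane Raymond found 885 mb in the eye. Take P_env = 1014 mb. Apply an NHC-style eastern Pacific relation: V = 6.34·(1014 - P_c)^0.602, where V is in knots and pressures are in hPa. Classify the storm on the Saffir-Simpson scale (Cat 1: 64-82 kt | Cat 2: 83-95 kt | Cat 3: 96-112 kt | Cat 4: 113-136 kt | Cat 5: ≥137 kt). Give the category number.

4

ΔP = 1014 − 885 = 129 mb.
V ≈ 6.34 × 129^0.602 = 6.34 × 18.65 ≈ 118 kt.
118 kt falls in the Category 4 band.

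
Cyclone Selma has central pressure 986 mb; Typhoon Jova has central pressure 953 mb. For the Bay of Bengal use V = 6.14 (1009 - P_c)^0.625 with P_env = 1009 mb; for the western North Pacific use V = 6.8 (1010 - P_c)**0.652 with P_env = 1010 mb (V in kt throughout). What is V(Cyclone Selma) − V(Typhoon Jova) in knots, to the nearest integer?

Cyclone Selma: ΔP = 23; V ≈ 6.14 × 23^0.625 ≈ 43.58 kt.
Typhoon Jova: ΔP = 57; V ≈ 6.8 × 57^0.652 ≈ 94.92 kt.
Difference ≈ 43.58 − 94.92 = -51.34 → -51 kt.

-51 kt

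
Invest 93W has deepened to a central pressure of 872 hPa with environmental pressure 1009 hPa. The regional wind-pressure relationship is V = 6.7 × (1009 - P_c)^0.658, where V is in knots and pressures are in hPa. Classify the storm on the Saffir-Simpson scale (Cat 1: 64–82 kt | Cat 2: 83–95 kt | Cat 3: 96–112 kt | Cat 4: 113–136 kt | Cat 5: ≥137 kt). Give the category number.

ΔP = 1009 − 872 = 137 hPa.
V ≈ 6.7 × 137^0.658 = 6.7 × 25.47 ≈ 171 kt.
171 kt falls in the Category 5 band.

5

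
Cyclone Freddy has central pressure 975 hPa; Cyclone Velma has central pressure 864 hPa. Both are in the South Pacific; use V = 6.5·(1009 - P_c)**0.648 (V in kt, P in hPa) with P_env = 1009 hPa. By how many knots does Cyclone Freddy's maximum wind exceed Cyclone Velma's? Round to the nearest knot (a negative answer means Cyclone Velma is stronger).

Cyclone Freddy: ΔP = 34; V ≈ 6.5 × 34^0.648 ≈ 63.87 kt.
Cyclone Velma: ΔP = 145; V ≈ 6.5 × 145^0.648 ≈ 163.49 kt.
Difference ≈ 63.87 − 163.49 = -99.62 → -100 kt.

-100 kt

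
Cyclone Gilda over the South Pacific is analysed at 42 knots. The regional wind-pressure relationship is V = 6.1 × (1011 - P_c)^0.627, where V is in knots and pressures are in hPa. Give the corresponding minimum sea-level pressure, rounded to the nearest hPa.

989 hPa

ΔP = (V / 6.1)^(1/0.627) = (42/6.1)^1.595.
42/6.1 = 6.885; 6.885^1.595 ≈ 21.70 hPa.
P_c = 1011 − 21.70 = 989.30 ≈ 989 hPa.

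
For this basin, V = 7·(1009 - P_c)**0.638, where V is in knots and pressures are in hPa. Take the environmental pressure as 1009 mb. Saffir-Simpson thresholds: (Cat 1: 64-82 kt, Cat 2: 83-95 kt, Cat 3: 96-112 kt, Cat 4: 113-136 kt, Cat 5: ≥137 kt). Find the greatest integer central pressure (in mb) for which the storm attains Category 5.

Category 5 begins at V = 137 kt.
Required ΔP = (137/7)^(1/0.638) = 19.571^1.567 ≈ 105.80 mb.
P_c ≤ 1009 − 105.80 = 903.20, so the highest integer P_c is 903 mb.

903 mb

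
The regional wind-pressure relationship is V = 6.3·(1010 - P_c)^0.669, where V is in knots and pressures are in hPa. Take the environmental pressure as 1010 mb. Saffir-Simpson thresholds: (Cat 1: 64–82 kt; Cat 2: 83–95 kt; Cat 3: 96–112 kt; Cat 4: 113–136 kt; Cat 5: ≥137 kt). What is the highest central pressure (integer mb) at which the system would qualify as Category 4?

Category 4 begins at V = 113 kt.
Required ΔP = (113/6.3)^(1/0.669) = 17.937^1.495 ≈ 74.83 mb.
P_c ≤ 1010 − 74.83 = 935.17, so the highest integer P_c is 935 mb.

935 mb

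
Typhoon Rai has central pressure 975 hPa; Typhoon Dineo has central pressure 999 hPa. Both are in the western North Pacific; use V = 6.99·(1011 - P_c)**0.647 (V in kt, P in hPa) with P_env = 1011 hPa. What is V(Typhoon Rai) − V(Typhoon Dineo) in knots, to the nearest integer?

36 kt

Typhoon Rai: ΔP = 36; V ≈ 6.99 × 36^0.647 ≈ 71.02 kt.
Typhoon Dineo: ΔP = 12; V ≈ 6.99 × 12^0.647 ≈ 34.89 kt.
Difference ≈ 71.02 − 34.89 = 36.13 → 36 kt.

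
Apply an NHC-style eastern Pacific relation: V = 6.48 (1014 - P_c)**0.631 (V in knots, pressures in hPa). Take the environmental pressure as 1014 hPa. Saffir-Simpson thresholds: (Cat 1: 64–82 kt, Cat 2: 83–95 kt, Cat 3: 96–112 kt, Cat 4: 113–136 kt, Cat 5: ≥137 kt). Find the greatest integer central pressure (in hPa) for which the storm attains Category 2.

957 hPa

Category 2 begins at V = 83 kt.
Required ΔP = (83/6.48)^(1/0.631) = 12.809^1.585 ≈ 56.91 hPa.
P_c ≤ 1014 − 56.91 = 957.09, so the highest integer P_c is 957 hPa.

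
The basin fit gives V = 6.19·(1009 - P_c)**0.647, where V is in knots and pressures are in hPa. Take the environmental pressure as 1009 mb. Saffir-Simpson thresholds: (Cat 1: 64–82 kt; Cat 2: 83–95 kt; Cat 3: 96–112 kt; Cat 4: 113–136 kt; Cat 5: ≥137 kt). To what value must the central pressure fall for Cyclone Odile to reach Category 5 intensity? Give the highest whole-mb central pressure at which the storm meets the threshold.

889 mb

Category 5 begins at V = 137 kt.
Required ΔP = (137/6.19)^(1/0.647) = 22.132^1.546 ≈ 119.91 mb.
P_c ≤ 1009 − 119.91 = 889.09, so the highest integer P_c is 889 mb.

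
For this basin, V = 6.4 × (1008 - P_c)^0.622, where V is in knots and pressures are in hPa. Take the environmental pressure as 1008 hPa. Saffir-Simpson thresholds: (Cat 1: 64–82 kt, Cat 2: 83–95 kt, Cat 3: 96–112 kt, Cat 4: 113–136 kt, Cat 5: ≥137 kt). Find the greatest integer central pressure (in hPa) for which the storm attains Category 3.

Category 3 begins at V = 96 kt.
Required ΔP = (96/6.4)^(1/0.622) = 15.000^1.608 ≈ 77.77 hPa.
P_c ≤ 1008 − 77.77 = 930.23, so the highest integer P_c is 930 hPa.

930 hPa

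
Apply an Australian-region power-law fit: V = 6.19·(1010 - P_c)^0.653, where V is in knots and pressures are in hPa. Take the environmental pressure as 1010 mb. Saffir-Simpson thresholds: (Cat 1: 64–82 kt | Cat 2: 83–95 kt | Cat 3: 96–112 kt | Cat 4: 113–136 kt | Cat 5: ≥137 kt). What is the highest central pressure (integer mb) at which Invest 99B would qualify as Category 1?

Category 1 begins at V = 64 kt.
Required ΔP = (64/6.19)^(1/0.653) = 10.339^1.531 ≈ 35.78 mb.
P_c ≤ 1010 − 35.78 = 974.22, so the highest integer P_c is 974 mb.

974 mb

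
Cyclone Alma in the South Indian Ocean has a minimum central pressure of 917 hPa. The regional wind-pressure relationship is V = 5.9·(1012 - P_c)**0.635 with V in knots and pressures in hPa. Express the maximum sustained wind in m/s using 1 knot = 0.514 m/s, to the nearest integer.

ΔP = 1012 − 917 = 95 hPa.
V ≈ 5.9 × 95^0.635 = 5.9 × 18.024 ≈ 106.342 kt.
106.342 × 0.514 ≈ 54.66 m/s → 55 m/s.

55 m/s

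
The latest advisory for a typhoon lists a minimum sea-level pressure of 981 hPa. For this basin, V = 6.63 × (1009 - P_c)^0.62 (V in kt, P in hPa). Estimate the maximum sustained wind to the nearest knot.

52 kt

ΔP = 1009 − 981 = 28 hPa.
28^0.62 ≈ 7.893.
V ≈ 6.63 × 7.893 ≈ 52.3 kt.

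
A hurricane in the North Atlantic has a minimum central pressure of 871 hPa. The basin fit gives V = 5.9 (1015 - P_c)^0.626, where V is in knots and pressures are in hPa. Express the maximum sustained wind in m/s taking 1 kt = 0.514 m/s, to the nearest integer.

68 m/s

ΔP = 1015 − 871 = 144 hPa.
V ≈ 5.9 × 144^0.626 = 5.9 × 22.446 ≈ 132.430 kt.
132.430 × 0.514 ≈ 68.07 m/s → 68 m/s.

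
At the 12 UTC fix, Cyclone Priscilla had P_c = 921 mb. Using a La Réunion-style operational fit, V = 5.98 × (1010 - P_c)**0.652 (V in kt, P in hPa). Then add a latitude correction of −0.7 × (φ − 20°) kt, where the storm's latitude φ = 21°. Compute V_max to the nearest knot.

ΔP = 1010 − 921 = 89 mb.
89^0.652 ≈ 18.664.
V ≈ 5.98 × 18.664 ≈ 111.6 kt.
Latitude correction: −0.7 × (21 − 20) = -0.7 kt.
Corrected V ≈ 110.9 kt → 111 kt.

111 kt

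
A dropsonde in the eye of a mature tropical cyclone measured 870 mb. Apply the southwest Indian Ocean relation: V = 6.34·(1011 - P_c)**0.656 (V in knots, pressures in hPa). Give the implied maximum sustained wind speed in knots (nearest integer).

ΔP = 1011 − 870 = 141 mb.
141^0.656 ≈ 25.697.
V ≈ 6.34 × 25.697 ≈ 162.9 kt.

163 kt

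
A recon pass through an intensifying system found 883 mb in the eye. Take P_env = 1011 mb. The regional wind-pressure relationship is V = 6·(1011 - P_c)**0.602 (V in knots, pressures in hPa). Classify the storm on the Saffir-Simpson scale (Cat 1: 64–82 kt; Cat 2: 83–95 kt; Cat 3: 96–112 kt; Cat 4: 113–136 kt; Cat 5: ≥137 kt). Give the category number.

3

ΔP = 1011 − 883 = 128 mb.
V ≈ 6 × 128^0.602 = 6 × 18.56 ≈ 111 kt.
111 kt falls in the Category 3 band.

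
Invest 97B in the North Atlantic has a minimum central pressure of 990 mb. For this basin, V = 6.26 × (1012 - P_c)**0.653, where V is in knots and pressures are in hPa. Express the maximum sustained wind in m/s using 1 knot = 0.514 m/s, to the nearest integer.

24 m/s

ΔP = 1012 − 990 = 22 mb.
V ≈ 6.26 × 22^0.653 = 6.26 × 7.527 ≈ 47.117 kt.
47.117 × 0.514 ≈ 24.22 m/s → 24 m/s.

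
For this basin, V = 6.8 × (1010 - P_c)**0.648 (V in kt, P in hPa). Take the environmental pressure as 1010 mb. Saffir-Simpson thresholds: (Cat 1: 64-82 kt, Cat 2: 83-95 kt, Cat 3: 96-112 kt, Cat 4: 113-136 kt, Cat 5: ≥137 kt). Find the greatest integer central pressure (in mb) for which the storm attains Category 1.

978 mb

Category 1 begins at V = 64 kt.
Required ΔP = (64/6.8)^(1/0.648) = 9.412^1.543 ≈ 31.81 mb.
P_c ≤ 1010 − 31.81 = 978.19, so the highest integer P_c is 978 mb.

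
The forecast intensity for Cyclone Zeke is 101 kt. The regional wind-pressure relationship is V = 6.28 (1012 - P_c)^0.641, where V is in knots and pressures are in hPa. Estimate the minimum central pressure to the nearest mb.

ΔP = (V / 6.28)^(1/0.641) = (101/6.28)^1.560.
101/6.28 = 16.083; 16.083^1.560 ≈ 76.21 mb.
P_c = 1012 − 76.21 = 935.79 ≈ 936 mb.

936 mb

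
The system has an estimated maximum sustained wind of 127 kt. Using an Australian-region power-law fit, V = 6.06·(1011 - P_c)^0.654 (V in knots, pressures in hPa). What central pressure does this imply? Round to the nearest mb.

906 mb

ΔP = (V / 6.06)^(1/0.654) = (127/6.06)^1.529.
127/6.06 = 20.957; 20.957^1.529 ≈ 104.81 mb.
P_c = 1011 − 104.81 = 906.19 ≈ 906 mb.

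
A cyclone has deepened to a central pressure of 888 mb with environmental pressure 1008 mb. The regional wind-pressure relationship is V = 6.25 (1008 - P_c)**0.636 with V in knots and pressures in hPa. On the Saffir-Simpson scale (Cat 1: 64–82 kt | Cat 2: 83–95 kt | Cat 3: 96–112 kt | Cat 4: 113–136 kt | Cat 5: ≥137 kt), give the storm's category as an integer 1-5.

ΔP = 1008 − 888 = 120 mb.
V ≈ 6.25 × 120^0.636 = 6.25 × 21.01 ≈ 131 kt.
131 kt falls in the Category 4 band.

4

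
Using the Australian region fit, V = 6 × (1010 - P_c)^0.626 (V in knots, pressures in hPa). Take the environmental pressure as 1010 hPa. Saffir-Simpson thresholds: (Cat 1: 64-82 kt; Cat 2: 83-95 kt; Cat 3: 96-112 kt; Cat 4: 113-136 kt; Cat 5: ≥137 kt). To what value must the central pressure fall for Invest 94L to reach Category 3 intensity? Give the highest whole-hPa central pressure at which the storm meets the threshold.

Category 3 begins at V = 96 kt.
Required ΔP = (96/6)^(1/0.626) = 16.000^1.597 ≈ 83.85 hPa.
P_c ≤ 1010 − 83.85 = 926.15, so the highest integer P_c is 926 hPa.

926 hPa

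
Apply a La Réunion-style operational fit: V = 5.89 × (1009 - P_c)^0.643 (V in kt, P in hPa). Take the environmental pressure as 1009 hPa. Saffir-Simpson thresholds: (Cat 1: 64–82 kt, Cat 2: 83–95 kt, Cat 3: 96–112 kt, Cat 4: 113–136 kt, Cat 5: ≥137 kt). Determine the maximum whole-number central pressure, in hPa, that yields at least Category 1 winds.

Category 1 begins at V = 64 kt.
Required ΔP = (64/5.89)^(1/0.643) = 10.866^1.555 ≈ 40.86 hPa.
P_c ≤ 1009 − 40.86 = 968.14, so the highest integer P_c is 968 hPa.

968 hPa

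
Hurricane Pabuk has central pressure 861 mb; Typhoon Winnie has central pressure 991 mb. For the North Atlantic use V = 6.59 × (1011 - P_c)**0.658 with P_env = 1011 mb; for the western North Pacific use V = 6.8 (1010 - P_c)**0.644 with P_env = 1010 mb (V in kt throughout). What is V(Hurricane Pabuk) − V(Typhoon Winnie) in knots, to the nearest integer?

133 kt

Hurricane Pabuk: ΔP = 150; V ≈ 6.59 × 150^0.658 ≈ 178.14 kt.
Typhoon Winnie: ΔP = 19; V ≈ 6.8 × 19^0.644 ≈ 45.29 kt.
Difference ≈ 178.14 − 45.29 = 132.85 → 133 kt.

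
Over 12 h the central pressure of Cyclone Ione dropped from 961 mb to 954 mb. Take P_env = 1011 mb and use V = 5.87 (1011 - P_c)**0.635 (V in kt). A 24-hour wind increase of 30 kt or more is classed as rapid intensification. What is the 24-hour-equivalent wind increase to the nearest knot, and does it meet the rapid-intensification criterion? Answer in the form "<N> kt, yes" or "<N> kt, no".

12 kt, no

V₁: ΔP = 50, V ≈ 5.87 × 50^0.635 ≈ 70.39 kt.
V₂: ΔP = 57, V ≈ 5.87 × 57^0.635 ≈ 76.49 kt.
ΔV over 12 h = 6.10 kt → 24 h equivalent = 6.10 × 24/12 ≈ 12.20 kt.
12 kt < 30 kt ⇒ not rapid intensification.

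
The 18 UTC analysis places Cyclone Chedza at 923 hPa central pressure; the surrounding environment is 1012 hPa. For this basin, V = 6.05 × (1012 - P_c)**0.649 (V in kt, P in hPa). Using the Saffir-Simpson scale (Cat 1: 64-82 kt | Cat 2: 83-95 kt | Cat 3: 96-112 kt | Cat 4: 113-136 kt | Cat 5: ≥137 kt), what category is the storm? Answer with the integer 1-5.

3

ΔP = 1012 − 923 = 89 hPa.
V ≈ 6.05 × 89^0.649 = 6.05 × 18.41 ≈ 111 kt.
111 kt falls in the Category 3 band.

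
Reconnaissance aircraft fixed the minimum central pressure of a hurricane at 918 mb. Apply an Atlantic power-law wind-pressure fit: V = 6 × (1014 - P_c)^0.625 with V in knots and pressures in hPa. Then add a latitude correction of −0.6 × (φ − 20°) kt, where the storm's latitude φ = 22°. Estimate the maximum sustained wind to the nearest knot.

ΔP = 1014 − 918 = 96 mb.
96^0.625 ≈ 17.335.
V ≈ 6 × 17.335 ≈ 104.0 kt.
Latitude correction: −0.6 × (22 − 20) = -1.2 kt.
Corrected V ≈ 102.8 kt → 103 kt.

103 kt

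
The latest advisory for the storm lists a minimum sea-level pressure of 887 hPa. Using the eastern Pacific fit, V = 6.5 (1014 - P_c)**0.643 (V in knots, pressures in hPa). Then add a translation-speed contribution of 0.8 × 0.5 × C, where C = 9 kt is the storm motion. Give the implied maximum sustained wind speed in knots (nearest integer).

150 kt

ΔP = 1014 − 887 = 127 hPa.
127^0.643 ≈ 22.529.
V ≈ 6.5 × 22.529 ≈ 146.4 kt.
Translation term: 0.8 × 0.5 × 9 = 3.6 kt.
Corrected V ≈ 150 kt → 150 kt.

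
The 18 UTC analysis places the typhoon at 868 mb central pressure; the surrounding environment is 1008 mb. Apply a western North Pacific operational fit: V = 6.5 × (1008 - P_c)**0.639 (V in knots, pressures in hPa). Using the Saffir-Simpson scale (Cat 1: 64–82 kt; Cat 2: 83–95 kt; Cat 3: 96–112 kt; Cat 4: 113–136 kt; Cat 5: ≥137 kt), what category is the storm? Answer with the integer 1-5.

5

ΔP = 1008 − 868 = 140 mb.
V ≈ 6.5 × 140^0.639 = 6.5 × 23.52 ≈ 153 kt.
153 kt falls in the Category 5 band.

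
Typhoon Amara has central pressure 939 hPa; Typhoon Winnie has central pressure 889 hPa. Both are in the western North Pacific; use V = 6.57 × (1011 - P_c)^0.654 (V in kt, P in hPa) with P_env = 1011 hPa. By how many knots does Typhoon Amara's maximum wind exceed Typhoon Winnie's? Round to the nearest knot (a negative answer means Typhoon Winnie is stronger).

-44 kt

Typhoon Amara: ΔP = 72; V ≈ 6.57 × 72^0.654 ≈ 107.71 kt.
Typhoon Winnie: ΔP = 122; V ≈ 6.57 × 122^0.654 ≈ 152.07 kt.
Difference ≈ 107.71 − 152.07 = -44.36 → -44 kt.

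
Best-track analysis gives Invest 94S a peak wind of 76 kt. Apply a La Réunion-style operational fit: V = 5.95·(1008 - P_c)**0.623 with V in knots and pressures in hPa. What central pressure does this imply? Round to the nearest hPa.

ΔP = (V / 5.95)^(1/0.623) = (76/5.95)^1.605.
76/5.95 = 12.773; 12.773^1.605 ≈ 59.67 hPa.
P_c = 1008 − 59.67 = 948.33 ≈ 948 hPa.

948 hPa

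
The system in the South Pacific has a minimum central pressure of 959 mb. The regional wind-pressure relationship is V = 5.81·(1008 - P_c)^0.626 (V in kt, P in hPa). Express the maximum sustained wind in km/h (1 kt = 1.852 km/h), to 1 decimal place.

123.0 km/h

ΔP = 1008 − 959 = 49 mb.
V ≈ 5.81 × 49^0.626 = 5.81 × 11.430 ≈ 66.411 kt.
66.411 × 1.852 ≈ 122.99 km/h → 123.0 km/h.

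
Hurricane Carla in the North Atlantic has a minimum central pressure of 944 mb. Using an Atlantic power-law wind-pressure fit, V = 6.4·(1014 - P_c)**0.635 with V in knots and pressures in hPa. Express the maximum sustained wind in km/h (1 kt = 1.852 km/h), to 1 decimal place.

ΔP = 1014 − 944 = 70 mb.
V ≈ 6.4 × 70^0.635 = 6.4 × 14.847 ≈ 95.020 kt.
95.020 × 1.852 ≈ 175.98 km/h → 176.0 km/h.

176.0 km/h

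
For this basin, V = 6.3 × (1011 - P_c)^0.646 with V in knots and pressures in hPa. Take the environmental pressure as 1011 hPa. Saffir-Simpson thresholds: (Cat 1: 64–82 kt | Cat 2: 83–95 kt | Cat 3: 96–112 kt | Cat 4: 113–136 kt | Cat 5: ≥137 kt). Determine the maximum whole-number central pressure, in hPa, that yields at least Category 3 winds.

Category 3 begins at V = 96 kt.
Required ΔP = (96/6.3)^(1/0.646) = 15.238^1.548 ≈ 67.79 hPa.
P_c ≤ 1011 − 67.79 = 943.21, so the highest integer P_c is 943 hPa.

943 hPa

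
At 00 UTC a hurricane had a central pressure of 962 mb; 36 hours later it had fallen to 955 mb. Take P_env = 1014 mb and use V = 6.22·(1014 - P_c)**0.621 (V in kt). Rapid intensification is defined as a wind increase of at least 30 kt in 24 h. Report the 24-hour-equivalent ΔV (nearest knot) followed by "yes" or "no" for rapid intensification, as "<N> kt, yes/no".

V₁: ΔP = 52, V ≈ 6.22 × 52^0.621 ≈ 72.35 kt.
V₂: ΔP = 59, V ≈ 6.22 × 59^0.621 ≈ 78.25 kt.
ΔV over 36 h = 5.90 kt → 24 h equivalent = 5.90 × 24/36 ≈ 3.93 kt.
4 kt < 30 kt ⇒ not rapid intensification.

4 kt, no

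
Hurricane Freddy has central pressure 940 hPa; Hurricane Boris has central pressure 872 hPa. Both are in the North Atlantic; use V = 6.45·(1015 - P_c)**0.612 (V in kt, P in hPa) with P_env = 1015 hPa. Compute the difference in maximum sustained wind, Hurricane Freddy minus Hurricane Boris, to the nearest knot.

Hurricane Freddy: ΔP = 75; V ≈ 6.45 × 75^0.612 ≈ 90.59 kt.
Hurricane Boris: ΔP = 143; V ≈ 6.45 × 143^0.612 ≈ 134.47 kt.
Difference ≈ 90.59 − 134.47 = -43.88 → -44 kt.

-44 kt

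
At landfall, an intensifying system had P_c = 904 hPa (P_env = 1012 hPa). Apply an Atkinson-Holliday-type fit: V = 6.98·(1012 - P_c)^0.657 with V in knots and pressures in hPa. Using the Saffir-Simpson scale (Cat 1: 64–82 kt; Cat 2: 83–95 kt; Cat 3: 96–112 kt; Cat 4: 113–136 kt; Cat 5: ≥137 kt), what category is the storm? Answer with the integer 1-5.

5

ΔP = 1012 − 904 = 108 hPa.
V ≈ 6.98 × 108^0.657 = 6.98 × 21.68 ≈ 151 kt.
151 kt falls in the Category 5 band.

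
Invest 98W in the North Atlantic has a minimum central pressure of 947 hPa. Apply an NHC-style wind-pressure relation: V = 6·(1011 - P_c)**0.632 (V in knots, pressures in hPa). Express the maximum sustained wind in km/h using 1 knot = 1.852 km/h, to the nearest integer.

ΔP = 1011 − 947 = 64 hPa.
V ≈ 6 × 64^0.632 = 6 × 13.852 ≈ 83.111 kt.
83.111 × 1.852 ≈ 153.92 km/h → 154 km/h.

154 km/h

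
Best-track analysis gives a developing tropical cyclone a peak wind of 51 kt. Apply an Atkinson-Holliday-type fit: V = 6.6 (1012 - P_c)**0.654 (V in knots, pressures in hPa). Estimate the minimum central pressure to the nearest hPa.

989 hPa

ΔP = (V / 6.6)^(1/0.654) = (51/6.6)^1.529.
51/6.6 = 7.727; 7.727^1.529 ≈ 22.79 hPa.
P_c = 1012 − 22.79 = 989.21 ≈ 989 hPa.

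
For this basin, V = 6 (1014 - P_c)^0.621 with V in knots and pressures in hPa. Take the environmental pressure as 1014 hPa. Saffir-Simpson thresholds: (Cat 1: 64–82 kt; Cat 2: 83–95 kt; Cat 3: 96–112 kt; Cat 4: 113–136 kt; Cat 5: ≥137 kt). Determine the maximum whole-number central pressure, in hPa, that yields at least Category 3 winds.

927 hPa

Category 3 begins at V = 96 kt.
Required ΔP = (96/6)^(1/0.621) = 16.000^1.610 ≈ 86.90 hPa.
P_c ≤ 1014 − 86.90 = 927.10, so the highest integer P_c is 927 hPa.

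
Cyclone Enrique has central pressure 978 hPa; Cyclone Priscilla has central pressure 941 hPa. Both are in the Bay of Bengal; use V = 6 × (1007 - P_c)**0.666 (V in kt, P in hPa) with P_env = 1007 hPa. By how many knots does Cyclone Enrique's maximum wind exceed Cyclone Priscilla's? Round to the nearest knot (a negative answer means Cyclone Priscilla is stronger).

-41 kt

Cyclone Enrique: ΔP = 29; V ≈ 6 × 29^0.666 ≈ 56.51 kt.
Cyclone Priscilla: ΔP = 66; V ≈ 6 × 66^0.666 ≈ 97.72 kt.
Difference ≈ 56.51 − 97.72 = -41.21 → -41 kt.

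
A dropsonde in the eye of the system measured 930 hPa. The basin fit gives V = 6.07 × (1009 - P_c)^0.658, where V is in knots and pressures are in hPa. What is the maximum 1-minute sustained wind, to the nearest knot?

ΔP = 1009 − 930 = 79 hPa.
79^0.658 ≈ 17.727.
V ≈ 6.07 × 17.727 ≈ 107.6 kt.

108 kt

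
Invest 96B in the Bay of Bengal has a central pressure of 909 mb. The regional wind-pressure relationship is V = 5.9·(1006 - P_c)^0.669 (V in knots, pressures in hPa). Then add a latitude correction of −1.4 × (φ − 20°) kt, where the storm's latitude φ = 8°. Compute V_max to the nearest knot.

143 kt

ΔP = 1006 − 909 = 97 mb.
97^0.669 ≈ 21.338.
V ≈ 5.9 × 21.338 ≈ 125.9 kt.
Latitude correction: −1.4 × (8 − 20) = 16.8 kt.
Corrected V ≈ 142.7 kt → 143 kt.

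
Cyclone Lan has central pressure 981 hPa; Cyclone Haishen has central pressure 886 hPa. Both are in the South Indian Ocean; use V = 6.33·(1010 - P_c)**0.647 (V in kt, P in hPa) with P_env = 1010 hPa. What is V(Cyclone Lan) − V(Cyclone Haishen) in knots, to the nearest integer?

Cyclone Lan: ΔP = 29; V ≈ 6.33 × 29^0.647 ≈ 55.92 kt.
Cyclone Haishen: ΔP = 124; V ≈ 6.33 × 124^0.647 ≈ 143.17 kt.
Difference ≈ 55.92 − 143.17 = -87.25 → -87 kt.

-87 kt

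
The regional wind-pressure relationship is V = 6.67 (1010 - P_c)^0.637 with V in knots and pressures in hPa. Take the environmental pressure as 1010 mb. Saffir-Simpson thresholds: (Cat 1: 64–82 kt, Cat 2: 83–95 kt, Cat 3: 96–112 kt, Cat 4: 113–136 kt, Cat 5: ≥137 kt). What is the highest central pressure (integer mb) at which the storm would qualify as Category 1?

975 mb

Category 1 begins at V = 64 kt.
Required ΔP = (64/6.67)^(1/0.637) = 9.595^1.570 ≈ 34.81 mb.
P_c ≤ 1010 − 34.81 = 975.19, so the highest integer P_c is 975 mb.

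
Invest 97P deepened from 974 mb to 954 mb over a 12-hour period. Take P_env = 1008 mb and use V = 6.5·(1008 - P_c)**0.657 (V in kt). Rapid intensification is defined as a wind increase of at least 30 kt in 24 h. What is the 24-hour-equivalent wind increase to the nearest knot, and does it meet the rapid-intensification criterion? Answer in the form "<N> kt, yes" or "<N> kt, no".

47 kt, yes

V₁: ΔP = 34, V ≈ 6.5 × 34^0.657 ≈ 65.93 kt.
V₂: ΔP = 54, V ≈ 6.5 × 54^0.657 ≈ 89.35 kt.
ΔV over 12 h = 23.42 kt → 24 h equivalent = 23.42 × 24/12 ≈ 46.84 kt.
47 kt ≥ 30 kt ⇒ rapid intensification.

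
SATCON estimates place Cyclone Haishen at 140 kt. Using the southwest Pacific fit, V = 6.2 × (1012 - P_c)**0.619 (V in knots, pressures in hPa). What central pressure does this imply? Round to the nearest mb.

ΔP = (V / 6.2)^(1/0.619) = (140/6.2)^1.616.
140/6.2 = 22.581; 22.581^1.616 ≈ 153.81 mb.
P_c = 1012 − 153.81 = 858.19 ≈ 858 mb.

858 mb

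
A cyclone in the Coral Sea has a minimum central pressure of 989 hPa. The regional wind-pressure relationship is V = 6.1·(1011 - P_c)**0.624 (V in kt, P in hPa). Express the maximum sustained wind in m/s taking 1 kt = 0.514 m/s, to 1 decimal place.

ΔP = 1011 − 989 = 22 hPa.
V ≈ 6.1 × 22^0.624 = 6.1 × 6.881 ≈ 41.976 kt.
41.976 × 0.514 ≈ 21.58 m/s → 21.6 m/s.

21.6 m/s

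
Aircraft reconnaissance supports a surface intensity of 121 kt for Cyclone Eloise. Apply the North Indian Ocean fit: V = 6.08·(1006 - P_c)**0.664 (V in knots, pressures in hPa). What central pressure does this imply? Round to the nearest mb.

ΔP = (V / 6.08)^(1/0.664) = (121/6.08)^1.506.
121/6.08 = 19.901; 19.901^1.506 ≈ 90.40 mb.
P_c = 1006 − 90.40 = 915.60 ≈ 916 mb.

916 mb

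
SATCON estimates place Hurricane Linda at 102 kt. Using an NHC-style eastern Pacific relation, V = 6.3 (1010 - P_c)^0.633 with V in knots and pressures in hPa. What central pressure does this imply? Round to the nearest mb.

929 mb

ΔP = (V / 6.3)^(1/0.633) = (102/6.3)^1.580.
102/6.3 = 16.190; 16.190^1.580 ≈ 81.35 mb.
P_c = 1010 − 81.35 = 928.65 ≈ 929 mb.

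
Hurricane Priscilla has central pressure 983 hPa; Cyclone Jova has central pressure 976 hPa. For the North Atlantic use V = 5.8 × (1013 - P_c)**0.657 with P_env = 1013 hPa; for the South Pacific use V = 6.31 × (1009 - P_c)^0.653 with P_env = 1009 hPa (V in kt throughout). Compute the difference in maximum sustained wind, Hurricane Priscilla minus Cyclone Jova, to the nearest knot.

-8 kt

Hurricane Priscilla: ΔP = 30; V ≈ 5.8 × 30^0.657 ≈ 54.19 kt.
Cyclone Jova: ΔP = 33; V ≈ 6.31 × 33^0.653 ≈ 61.89 kt.
Difference ≈ 54.19 − 61.89 = -7.70 → -8 kt.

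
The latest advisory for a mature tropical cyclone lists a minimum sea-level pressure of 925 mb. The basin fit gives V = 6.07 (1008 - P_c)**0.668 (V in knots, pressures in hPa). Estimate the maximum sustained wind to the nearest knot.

ΔP = 1008 − 925 = 83 mb.
83^0.668 ≈ 19.140.
V ≈ 6.07 × 19.140 ≈ 116.2 kt.

116 kt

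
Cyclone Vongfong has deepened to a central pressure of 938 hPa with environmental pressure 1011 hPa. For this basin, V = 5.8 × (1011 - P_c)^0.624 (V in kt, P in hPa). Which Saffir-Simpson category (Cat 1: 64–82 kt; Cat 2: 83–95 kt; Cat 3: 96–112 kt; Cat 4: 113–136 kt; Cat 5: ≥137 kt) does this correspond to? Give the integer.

2

ΔP = 1011 − 938 = 73 hPa.
V ≈ 5.8 × 73^0.624 = 5.8 × 14.54 ≈ 84 kt.
84 kt falls in the Category 2 band.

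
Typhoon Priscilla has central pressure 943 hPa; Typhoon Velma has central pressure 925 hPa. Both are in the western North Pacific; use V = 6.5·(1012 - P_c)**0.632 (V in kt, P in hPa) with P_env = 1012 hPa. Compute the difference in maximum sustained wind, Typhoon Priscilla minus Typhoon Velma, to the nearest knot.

Typhoon Priscilla: ΔP = 69; V ≈ 6.5 × 69^0.632 ≈ 94.42 kt.
Typhoon Velma: ΔP = 87; V ≈ 6.5 × 87^0.632 ≈ 109.32 kt.
Difference ≈ 94.42 − 109.32 = -14.90 → -15 kt.

-15 kt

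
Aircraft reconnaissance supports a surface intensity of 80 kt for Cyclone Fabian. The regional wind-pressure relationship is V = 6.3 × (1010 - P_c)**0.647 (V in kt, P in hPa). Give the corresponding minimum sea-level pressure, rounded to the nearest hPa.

959 hPa

ΔP = (V / 6.3)^(1/0.647) = (80/6.3)^1.546.
80/6.3 = 12.698; 12.698^1.546 ≈ 50.81 hPa.
P_c = 1010 − 50.81 = 959.19 ≈ 959 hPa.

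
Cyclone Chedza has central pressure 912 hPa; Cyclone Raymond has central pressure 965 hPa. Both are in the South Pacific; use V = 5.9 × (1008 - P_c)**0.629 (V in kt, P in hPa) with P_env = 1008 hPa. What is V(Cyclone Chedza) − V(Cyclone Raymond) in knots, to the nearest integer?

Cyclone Chedza: ΔP = 96; V ≈ 5.9 × 96^0.629 ≈ 104.16 kt.
Cyclone Raymond: ΔP = 43; V ≈ 5.9 × 43^0.629 ≈ 62.85 kt.
Difference ≈ 104.16 − 62.85 = 41.31 → 41 kt.

41 kt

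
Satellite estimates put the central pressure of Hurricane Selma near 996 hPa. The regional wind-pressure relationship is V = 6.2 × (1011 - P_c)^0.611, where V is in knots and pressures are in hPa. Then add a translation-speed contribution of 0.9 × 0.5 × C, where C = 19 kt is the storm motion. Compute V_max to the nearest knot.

41 kt

ΔP = 1011 − 996 = 15 hPa.
15^0.611 ≈ 5.231.
V ≈ 6.2 × 5.231 ≈ 32.4 kt.
Translation term: 0.9 × 0.5 × 19 = 8.55 kt.
Corrected V ≈ 40.95 kt → 41 kt.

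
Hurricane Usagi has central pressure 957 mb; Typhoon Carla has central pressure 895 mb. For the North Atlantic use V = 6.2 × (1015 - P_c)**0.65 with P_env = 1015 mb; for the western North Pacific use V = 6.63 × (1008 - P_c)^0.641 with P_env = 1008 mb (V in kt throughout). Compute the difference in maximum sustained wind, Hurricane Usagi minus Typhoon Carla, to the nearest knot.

-50 kt

Hurricane Usagi: ΔP = 58; V ≈ 6.2 × 58^0.65 ≈ 86.82 kt.
Typhoon Carla: ΔP = 113; V ≈ 6.63 × 113^0.641 ≈ 137.26 kt.
Difference ≈ 86.82 − 137.26 = -50.44 → -50 kt.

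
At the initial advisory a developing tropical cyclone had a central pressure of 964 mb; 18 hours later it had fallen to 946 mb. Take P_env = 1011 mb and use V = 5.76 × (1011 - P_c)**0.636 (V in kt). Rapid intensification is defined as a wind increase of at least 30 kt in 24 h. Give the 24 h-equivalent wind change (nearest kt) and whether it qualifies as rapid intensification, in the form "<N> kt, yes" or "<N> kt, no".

20 kt, no

V₁: ΔP = 47, V ≈ 5.76 × 47^0.636 ≈ 66.66 kt.
V₂: ΔP = 65, V ≈ 5.76 × 65^0.636 ≈ 81.93 kt.
ΔV over 18 h = 15.27 kt → 24 h equivalent = 15.27 × 24/18 ≈ 20.36 kt.
20 kt < 30 kt ⇒ not rapid intensification.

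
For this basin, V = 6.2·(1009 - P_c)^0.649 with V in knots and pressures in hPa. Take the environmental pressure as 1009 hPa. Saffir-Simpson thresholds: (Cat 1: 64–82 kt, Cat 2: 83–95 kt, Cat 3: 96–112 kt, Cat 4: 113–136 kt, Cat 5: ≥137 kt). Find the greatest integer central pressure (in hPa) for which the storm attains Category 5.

891 hPa

Category 5 begins at V = 137 kt.
Required ΔP = (137/6.2)^(1/0.649) = 22.097^1.541 ≈ 117.87 hPa.
P_c ≤ 1009 − 117.87 = 891.13, so the highest integer P_c is 891 hPa.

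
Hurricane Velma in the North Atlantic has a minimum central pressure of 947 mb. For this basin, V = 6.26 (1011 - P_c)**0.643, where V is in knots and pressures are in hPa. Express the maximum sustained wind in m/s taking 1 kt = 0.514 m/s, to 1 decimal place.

46.7 m/s

ΔP = 1011 − 947 = 64 mb.
V ≈ 6.26 × 64^0.643 = 6.26 × 14.500 ≈ 90.771 kt.
90.771 × 0.514 ≈ 46.66 m/s → 46.7 m/s.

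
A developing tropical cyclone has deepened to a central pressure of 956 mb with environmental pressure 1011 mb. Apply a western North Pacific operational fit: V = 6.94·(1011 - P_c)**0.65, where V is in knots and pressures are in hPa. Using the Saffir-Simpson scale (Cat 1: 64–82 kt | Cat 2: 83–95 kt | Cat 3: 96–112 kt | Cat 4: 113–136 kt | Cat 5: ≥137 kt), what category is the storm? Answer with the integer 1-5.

ΔP = 1011 − 956 = 55 mb.
V ≈ 6.94 × 55^0.65 = 6.94 × 13.53 ≈ 94 kt.
94 kt falls in the Category 2 band.

2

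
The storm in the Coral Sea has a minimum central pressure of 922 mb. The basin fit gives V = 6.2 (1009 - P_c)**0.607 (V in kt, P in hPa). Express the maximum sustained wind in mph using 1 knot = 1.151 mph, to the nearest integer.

ΔP = 1009 − 922 = 87 mb.
V ≈ 6.2 × 87^0.607 = 6.2 × 15.041 ≈ 93.257 kt.
93.257 × 1.151 ≈ 107.34 mph → 107 mph.

107 mph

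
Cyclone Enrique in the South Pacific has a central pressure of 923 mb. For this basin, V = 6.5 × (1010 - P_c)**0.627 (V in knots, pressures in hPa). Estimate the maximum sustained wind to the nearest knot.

ΔP = 1010 − 923 = 87 mb.
87^0.627 ≈ 16.447.
V ≈ 6.5 × 16.447 ≈ 106.9 kt.

107 kt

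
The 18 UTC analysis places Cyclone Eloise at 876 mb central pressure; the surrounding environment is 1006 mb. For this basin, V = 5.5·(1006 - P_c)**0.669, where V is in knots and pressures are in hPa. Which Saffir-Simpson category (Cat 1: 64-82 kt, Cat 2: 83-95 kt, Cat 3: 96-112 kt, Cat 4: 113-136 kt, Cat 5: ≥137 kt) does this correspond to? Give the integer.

ΔP = 1006 − 876 = 130 mb.
V ≈ 5.5 × 130^0.669 = 5.5 × 25.96 ≈ 143 kt.
143 kt falls in the Category 5 band.

5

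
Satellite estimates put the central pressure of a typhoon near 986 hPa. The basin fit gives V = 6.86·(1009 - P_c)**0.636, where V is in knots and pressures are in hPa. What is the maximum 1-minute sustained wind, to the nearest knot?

ΔP = 1009 − 986 = 23 hPa.
23^0.636 ≈ 7.346.
V ≈ 6.86 × 7.346 ≈ 50.4 kt.

50 kt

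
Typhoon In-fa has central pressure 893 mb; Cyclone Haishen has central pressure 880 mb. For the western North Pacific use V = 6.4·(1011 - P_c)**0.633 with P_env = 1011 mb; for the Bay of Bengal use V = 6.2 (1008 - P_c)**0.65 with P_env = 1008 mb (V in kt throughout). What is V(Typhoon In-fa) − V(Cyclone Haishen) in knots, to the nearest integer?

-14 kt

Typhoon In-fa: ΔP = 118; V ≈ 6.4 × 118^0.633 ≈ 131.12 kt.
Cyclone Haishen: ΔP = 128; V ≈ 6.2 × 128^0.65 ≈ 145.24 kt.
Difference ≈ 131.12 − 145.24 = -14.12 → -14 kt.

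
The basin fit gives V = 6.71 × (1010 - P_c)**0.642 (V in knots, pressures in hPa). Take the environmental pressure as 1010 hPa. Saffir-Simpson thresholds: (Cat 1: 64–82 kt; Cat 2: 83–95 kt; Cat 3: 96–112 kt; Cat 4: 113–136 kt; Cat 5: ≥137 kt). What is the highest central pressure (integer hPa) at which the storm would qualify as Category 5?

Category 5 begins at V = 137 kt.
Required ΔP = (137/6.71)^(1/0.642) = 20.417^1.558 ≈ 109.77 hPa.
P_c ≤ 1010 − 109.77 = 900.23, so the highest integer P_c is 900 hPa.

900 hPa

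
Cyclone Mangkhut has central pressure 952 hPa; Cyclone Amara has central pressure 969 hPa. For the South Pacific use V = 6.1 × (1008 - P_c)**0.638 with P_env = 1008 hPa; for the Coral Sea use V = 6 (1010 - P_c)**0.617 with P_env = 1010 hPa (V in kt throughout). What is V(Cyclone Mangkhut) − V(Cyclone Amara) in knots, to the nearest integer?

20 kt

Cyclone Mangkhut: ΔP = 56; V ≈ 6.1 × 56^0.638 ≈ 79.56 kt.
Cyclone Amara: ΔP = 41; V ≈ 6 × 41^0.617 ≈ 59.33 kt.
Difference ≈ 79.56 − 59.33 = 20.23 → 20 kt.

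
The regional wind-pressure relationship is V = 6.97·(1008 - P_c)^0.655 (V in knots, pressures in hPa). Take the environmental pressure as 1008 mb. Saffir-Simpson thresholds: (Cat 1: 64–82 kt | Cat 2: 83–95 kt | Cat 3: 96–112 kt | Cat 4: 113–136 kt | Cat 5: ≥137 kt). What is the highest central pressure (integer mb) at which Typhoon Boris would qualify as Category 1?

978 mb

Category 1 begins at V = 64 kt.
Required ΔP = (64/6.97)^(1/0.655) = 9.182^1.527 ≈ 29.52 mb.
P_c ≤ 1008 − 29.52 = 978.48, so the highest integer P_c is 978 mb.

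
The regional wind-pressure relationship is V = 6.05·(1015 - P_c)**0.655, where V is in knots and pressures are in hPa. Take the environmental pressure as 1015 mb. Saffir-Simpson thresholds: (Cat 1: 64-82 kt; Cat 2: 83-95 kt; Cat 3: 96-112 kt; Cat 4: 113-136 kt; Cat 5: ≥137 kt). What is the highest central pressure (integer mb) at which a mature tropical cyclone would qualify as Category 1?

Category 1 begins at V = 64 kt.
Required ΔP = (64/6.05)^(1/0.655) = 10.579^1.527 ≈ 36.64 mb.
P_c ≤ 1015 − 36.64 = 978.36, so the highest integer P_c is 978 mb.

978 mb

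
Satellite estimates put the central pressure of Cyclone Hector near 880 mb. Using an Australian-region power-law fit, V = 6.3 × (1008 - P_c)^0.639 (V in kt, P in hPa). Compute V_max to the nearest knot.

ΔP = 1008 − 880 = 128 mb.
128^0.639 ≈ 22.208.
V ≈ 6.3 × 22.208 ≈ 139.9 kt.

140 kt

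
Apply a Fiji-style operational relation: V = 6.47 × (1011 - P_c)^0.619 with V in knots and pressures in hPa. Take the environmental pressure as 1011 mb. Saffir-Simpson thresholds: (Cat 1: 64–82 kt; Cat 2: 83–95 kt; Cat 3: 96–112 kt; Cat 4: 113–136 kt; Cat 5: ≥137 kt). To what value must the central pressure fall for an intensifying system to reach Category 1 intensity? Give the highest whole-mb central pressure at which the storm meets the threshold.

Category 1 begins at V = 64 kt.
Required ΔP = (64/6.47)^(1/0.619) = 9.892^1.616 ≈ 40.54 mb.
P_c ≤ 1011 − 40.54 = 970.46, so the highest integer P_c is 970 mb.

970 mb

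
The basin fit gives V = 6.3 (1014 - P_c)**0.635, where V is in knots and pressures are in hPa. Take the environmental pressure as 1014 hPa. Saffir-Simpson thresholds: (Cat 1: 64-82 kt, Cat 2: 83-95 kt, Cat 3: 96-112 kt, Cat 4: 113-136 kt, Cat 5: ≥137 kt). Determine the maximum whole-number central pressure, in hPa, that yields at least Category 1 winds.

975 hPa

Category 1 begins at V = 64 kt.
Required ΔP = (64/6.3)^(1/0.635) = 10.159^1.575 ≈ 38.51 hPa.
P_c ≤ 1014 − 38.51 = 975.49, so the highest integer P_c is 975 hPa.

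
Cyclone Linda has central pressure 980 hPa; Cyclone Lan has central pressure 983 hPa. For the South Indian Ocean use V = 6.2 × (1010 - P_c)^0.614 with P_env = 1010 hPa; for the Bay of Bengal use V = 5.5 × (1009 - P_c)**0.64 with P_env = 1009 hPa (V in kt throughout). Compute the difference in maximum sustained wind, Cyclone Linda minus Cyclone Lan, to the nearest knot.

6 kt

Cyclone Linda: ΔP = 30; V ≈ 6.2 × 30^0.614 ≈ 50.04 kt.
Cyclone Lan: ΔP = 26; V ≈ 5.5 × 26^0.64 ≈ 44.25 kt.
Difference ≈ 50.04 − 44.25 = 5.79 → 6 kt.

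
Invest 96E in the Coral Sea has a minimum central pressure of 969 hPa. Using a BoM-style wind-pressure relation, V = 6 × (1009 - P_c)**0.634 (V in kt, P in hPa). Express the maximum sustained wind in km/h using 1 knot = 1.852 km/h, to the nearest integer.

115 km/h

ΔP = 1009 − 969 = 40 hPa.
V ≈ 6 × 40^0.634 = 6 × 10.368 ≈ 62.210 kt.
62.210 × 1.852 ≈ 115.21 km/h → 115 km/h.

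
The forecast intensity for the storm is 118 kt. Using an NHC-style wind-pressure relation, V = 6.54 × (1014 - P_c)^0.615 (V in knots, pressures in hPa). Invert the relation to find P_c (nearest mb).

ΔP = (V / 6.54)^(1/0.615) = (118/6.54)^1.626.
118/6.54 = 18.043; 18.043^1.626 ≈ 110.35 mb.
P_c = 1014 − 110.35 = 903.65 ≈ 904 mb.

904 mb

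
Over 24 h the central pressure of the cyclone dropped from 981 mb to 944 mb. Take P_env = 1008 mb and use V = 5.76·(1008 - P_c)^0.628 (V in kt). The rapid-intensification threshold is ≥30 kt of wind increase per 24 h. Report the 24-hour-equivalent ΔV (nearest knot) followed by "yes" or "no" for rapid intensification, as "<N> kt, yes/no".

33 kt, yes

V₁: ΔP = 27, V ≈ 5.76 × 27^0.628 ≈ 45.64 kt.
V₂: ΔP = 64, V ≈ 5.76 × 64^0.628 ≈ 78.47 kt.
ΔV over 24 h = 32.83 kt → 24 h equivalent = 32.83 × 24/24 ≈ 32.83 kt.
33 kt ≥ 30 kt ⇒ rapid intensification.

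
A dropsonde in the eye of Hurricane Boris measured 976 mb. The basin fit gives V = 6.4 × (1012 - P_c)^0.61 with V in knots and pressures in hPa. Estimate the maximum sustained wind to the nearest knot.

ΔP = 1012 − 976 = 36 mb.
36^0.61 ≈ 8.899.
V ≈ 6.4 × 8.899 ≈ 57.0 kt.

57 kt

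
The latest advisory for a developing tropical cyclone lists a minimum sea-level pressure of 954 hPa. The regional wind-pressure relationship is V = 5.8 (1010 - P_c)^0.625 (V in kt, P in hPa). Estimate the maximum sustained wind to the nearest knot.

72 kt

ΔP = 1010 − 954 = 56 hPa.
56^0.625 ≈ 12.377.
V ≈ 5.8 × 12.377 ≈ 71.8 kt.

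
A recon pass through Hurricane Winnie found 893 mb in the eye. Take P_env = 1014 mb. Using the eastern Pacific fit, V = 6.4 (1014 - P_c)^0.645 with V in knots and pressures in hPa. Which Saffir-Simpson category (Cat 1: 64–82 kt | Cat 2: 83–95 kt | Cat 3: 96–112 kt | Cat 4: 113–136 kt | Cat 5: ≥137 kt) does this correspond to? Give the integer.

ΔP = 1014 − 893 = 121 mb.
V ≈ 6.4 × 121^0.645 = 6.4 × 22.05 ≈ 141 kt.
141 kt falls in the Category 5 band.

5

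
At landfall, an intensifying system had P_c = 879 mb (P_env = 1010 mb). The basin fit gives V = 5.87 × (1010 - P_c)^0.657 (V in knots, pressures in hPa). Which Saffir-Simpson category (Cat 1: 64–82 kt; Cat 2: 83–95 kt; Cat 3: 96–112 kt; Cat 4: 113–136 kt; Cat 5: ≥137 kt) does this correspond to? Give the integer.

5

ΔP = 1010 − 879 = 131 mb.
V ≈ 5.87 × 131^0.657 = 5.87 × 24.61 ≈ 144 kt.
144 kt falls in the Category 5 band.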